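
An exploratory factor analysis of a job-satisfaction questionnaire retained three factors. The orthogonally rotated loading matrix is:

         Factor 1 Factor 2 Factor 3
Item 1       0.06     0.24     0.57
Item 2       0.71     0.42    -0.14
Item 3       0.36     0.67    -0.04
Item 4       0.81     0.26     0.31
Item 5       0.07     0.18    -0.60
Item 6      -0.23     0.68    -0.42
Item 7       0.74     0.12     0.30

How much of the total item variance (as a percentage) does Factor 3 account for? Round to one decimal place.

15.3%

SS loadings for Factor 3 = 0.57² + (-0.14)² + (-0.04)² + 0.31² + (-0.60)² + (-0.42)² + 0.30² = 1.0686
With 7 standardized items, total variance = 7. Proportion = 1.0686/7 = 0.1527 → 15.27%.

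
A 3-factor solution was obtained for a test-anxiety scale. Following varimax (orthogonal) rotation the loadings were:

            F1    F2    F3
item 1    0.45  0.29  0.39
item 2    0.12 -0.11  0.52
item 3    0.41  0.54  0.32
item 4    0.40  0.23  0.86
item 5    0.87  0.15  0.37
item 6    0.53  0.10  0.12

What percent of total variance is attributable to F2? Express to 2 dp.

SS loadings for F2 = 0.29² + (-0.11)² + 0.54² + 0.23² + 0.15² + 0.10² = 0.4732
With 6 standardized items, total variance = 6. Proportion = 0.4732/6 = 0.0789 → 7.89%.

7.89%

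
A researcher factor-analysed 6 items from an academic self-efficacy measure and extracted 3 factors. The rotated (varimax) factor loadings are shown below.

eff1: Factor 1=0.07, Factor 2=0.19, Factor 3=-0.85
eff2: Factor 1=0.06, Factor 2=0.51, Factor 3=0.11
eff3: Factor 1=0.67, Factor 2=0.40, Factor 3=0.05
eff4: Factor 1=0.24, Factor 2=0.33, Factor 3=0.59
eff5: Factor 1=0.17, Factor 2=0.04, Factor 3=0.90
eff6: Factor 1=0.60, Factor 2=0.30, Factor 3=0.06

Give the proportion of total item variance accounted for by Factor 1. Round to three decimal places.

SS loadings for Factor 1 = 0.07² + 0.06² + 0.67² + 0.24² + 0.17² + 0.60² = 0.9039
Proportion of variance = 0.9039 / 6 = 0.1507.

0.151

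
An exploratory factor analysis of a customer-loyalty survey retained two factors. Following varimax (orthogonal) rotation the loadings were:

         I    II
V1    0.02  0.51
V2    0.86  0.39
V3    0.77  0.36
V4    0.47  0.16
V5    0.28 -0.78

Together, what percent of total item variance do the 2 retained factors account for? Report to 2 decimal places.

SS loadings by factor: 1.6322, 1.1758; total = 2.8080.
Total variance with 5 standardized items is 5, so the solution explains 2.8080/5 = 0.5616 = 56.16%.

56.16%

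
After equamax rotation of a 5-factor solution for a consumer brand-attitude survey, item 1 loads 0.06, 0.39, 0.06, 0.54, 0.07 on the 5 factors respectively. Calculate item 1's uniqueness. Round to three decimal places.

0.544

h² = 0.06² + 0.39² + 0.06² + 0.54² + 0.07² = 0.0036 + 0.1521 + 0.0036 + 0.2916 + 0.0049 = 0.4558
Uniqueness u² = 1 − h² = 1 − 0.4558 = 0.5442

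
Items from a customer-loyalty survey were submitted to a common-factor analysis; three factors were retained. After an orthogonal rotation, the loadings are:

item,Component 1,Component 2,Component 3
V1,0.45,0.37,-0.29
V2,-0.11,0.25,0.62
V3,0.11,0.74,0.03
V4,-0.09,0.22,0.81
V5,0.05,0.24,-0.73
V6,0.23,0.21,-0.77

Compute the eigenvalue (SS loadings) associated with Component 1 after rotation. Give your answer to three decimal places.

SS loadings for Component 1 = 0.45² + (-0.11)² + 0.11² + (-0.09)² + 0.05² + 0.23² = 0.2025 + 0.0121 + 0.0121 + 0.0081 + 0.0025 + 0.0529 = 0.2902

0.290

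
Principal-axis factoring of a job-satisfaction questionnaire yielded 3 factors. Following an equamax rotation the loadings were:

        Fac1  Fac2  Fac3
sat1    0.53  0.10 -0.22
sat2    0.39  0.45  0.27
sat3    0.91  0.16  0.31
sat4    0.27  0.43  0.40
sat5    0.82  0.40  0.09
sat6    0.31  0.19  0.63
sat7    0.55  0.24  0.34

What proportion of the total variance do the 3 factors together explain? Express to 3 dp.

0.569

Communalities: 0.3393, 0.4275, 0.9498, 0.4178, 0.8405, 0.5291, 0.4757; Σh² = 3.9797.
Total variance with 7 standardized items is 7, so the solution explains 3.9797/7 = 0.5685.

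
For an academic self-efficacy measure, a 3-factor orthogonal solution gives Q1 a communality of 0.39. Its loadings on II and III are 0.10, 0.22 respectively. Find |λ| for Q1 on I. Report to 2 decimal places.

0.58

Under orthogonal rotation h² = Σλ², so λ_I² = h² − (0.0584) = 0.39 − 0.0584 = 0.3316.
|λ| = √0.3316 = 0.5758.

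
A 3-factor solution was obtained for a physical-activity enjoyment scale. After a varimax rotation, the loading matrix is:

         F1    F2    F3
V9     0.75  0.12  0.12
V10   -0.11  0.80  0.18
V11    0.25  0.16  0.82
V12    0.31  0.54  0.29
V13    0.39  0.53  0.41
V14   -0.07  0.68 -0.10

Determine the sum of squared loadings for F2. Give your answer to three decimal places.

1.715

SS loadings for F2 = 0.12² + 0.80² + 0.16² + 0.54² + 0.53² + 0.68² = 0.0144 + 0.6400 + 0.0256 + 0.2916 + 0.2809 + 0.4624 = 1.7149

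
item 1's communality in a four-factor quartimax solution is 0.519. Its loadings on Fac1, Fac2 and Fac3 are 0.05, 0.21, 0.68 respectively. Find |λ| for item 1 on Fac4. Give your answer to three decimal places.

Under orthogonal rotation h² = Σλ², so λ_Fac4² = h² − (0.5090) = 0.519 − 0.5090 = 0.0100.
|λ| = √0.0100 = 0.1000.

0.100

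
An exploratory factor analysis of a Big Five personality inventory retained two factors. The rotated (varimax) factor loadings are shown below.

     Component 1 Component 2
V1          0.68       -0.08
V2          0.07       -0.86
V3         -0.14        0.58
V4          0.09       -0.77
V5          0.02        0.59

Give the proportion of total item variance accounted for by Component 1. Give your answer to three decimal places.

SS loadings for Component 1 = 0.68² + 0.07² + (-0.14)² + 0.09² + 0.02² = 0.4954
Proportion of variance = 0.4954 / 5 = 0.0991.

0.099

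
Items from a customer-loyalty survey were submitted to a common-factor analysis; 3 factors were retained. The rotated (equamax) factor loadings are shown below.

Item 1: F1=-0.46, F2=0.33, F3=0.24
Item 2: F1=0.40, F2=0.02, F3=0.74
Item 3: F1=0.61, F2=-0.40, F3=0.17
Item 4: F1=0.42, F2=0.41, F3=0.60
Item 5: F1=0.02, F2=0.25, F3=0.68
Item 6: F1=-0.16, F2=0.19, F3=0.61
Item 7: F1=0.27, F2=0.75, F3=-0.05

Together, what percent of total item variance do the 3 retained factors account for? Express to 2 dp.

Communalities: 0.3781, 0.7080, 0.5610, 0.7045, 0.5253, 0.4338, 0.6379; Σh² = 3.9486.
Total variance with 7 standardized items is 7, so the solution explains 3.9486/7 = 0.5641 = 56.41%.

56.41%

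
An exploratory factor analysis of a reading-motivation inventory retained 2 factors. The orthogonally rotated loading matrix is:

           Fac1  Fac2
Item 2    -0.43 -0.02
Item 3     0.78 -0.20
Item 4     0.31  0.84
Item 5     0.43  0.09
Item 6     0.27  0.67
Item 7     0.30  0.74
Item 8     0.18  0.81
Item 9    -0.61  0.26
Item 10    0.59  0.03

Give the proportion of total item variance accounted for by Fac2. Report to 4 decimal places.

SS loadings for Fac2 = (-0.02)² + (-0.20)² + 0.84² + 0.09² + 0.67² + 0.74² + 0.81² + 0.26² + 0.03² = 2.4752
Proportion of variance = 2.4752 / 9 = 0.2750.

0.2750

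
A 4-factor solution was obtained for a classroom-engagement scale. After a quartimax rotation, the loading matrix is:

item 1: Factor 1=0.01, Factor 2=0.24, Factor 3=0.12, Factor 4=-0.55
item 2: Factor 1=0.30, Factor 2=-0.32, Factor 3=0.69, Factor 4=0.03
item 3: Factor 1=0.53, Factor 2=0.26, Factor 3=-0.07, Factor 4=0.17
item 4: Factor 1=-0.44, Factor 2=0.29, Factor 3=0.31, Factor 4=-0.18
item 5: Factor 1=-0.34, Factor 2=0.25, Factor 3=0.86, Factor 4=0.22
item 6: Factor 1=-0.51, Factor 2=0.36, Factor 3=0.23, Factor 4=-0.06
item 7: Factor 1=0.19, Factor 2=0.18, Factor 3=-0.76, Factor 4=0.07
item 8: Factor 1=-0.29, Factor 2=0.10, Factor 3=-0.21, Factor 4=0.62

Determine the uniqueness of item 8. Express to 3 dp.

0.477

h² = (-0.29)² + 0.10² + (-0.21)² + 0.62² = 0.0841 + 0.0100 + 0.0441 + 0.3844 = 0.5226
Uniqueness u² = 1 − h² = 1 − 0.5226 = 0.4774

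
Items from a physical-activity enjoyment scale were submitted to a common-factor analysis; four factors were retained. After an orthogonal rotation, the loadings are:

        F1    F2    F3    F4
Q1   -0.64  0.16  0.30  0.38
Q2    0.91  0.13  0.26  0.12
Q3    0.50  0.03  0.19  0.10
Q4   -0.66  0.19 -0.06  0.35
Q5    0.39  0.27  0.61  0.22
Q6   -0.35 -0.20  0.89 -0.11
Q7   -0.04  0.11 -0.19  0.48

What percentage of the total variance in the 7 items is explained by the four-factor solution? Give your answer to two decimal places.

62.63%

SS loadings by factor: 2.1995, 0.2045, 1.3976, 0.5822; total = 4.3838.
Total variance with 7 standardized items is 7, so the solution explains 4.3838/7 = 0.6263 = 62.63%.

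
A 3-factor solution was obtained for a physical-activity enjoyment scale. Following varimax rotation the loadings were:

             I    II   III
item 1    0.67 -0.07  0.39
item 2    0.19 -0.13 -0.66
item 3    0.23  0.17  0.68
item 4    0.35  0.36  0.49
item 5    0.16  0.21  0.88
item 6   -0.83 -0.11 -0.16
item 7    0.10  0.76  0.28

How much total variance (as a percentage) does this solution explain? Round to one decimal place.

62.4%

SS loadings by factor: 1.3849, 0.8141, 2.1686; total = 4.3676.
Total variance with 7 standardized items is 7, so the solution explains 4.3676/7 = 0.6239 = 62.39%.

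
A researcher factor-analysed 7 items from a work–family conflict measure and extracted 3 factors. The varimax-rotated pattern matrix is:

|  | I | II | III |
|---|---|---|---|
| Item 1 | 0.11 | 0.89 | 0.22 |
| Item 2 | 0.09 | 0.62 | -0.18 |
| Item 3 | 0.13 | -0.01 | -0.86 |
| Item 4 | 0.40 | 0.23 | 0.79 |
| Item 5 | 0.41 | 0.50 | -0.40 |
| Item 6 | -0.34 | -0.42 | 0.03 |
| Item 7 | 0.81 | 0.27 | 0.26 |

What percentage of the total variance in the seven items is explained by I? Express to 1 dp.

16.2%

SS loadings for I = 0.11² + 0.09² + 0.13² + 0.40² + 0.41² + (-0.34)² + 0.81² = 1.1369
With 7 standardized items, total variance = 7. Proportion = 1.1369/7 = 0.1624 → 16.24%.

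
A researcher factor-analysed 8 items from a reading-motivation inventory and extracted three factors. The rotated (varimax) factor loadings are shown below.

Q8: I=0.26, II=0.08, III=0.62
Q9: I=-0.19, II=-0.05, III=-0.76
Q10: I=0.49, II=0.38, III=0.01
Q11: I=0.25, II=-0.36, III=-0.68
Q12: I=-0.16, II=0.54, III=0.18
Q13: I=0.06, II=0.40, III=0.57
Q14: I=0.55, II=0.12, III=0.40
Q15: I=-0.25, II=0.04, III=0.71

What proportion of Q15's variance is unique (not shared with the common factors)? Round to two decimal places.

0.43

h² = (-0.25)² + 0.04² + 0.71² = 0.0625 + 0.0016 + 0.5041 = 0.5682
Uniqueness u² = 1 − h² = 1 − 0.5682 = 0.4318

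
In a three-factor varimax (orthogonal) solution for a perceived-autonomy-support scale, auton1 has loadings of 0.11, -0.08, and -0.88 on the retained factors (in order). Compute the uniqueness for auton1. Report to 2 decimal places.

0.21

h² = 0.11² + (-0.08)² + (-0.88)² = 0.0121 + 0.0064 + 0.7744 = 0.7929
Uniqueness u² = 1 − h² = 1 − 0.7929 = 0.2071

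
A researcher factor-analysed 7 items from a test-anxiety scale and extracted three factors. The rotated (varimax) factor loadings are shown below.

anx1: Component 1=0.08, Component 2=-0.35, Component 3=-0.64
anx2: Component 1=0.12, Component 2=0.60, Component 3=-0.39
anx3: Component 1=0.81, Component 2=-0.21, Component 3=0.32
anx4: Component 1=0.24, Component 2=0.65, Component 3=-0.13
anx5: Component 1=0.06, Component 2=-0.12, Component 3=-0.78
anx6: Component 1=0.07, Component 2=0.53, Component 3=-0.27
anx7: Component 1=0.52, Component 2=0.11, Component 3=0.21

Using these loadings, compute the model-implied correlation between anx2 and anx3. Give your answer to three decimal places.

-0.154

r̂ = Σ λ_i·λ_j across factors = (0.12)(0.81) + (0.60)(-0.21) + (-0.39)(0.32)
  = +0.0972 -0.1260 -0.1248 = -0.1536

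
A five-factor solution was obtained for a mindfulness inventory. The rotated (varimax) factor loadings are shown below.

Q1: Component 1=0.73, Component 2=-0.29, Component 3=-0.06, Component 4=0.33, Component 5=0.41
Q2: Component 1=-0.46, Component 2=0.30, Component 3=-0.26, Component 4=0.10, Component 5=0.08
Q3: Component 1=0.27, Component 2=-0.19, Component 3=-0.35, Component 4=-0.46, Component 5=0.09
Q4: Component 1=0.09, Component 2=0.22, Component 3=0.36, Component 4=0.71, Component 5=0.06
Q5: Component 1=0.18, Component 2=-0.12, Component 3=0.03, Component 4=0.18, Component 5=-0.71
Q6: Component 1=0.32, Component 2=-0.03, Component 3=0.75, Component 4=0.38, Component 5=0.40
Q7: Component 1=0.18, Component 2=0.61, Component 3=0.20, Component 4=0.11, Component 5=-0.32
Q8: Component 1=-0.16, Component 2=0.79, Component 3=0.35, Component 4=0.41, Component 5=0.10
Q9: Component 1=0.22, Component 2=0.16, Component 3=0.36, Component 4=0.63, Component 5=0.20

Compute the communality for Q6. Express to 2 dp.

0.97

h² = 0.32² + (-0.03)² + 0.75² + 0.38² + 0.40² = 0.1024 + 0.0009 + 0.5625 + 0.1444 + 0.1600 = 0.9702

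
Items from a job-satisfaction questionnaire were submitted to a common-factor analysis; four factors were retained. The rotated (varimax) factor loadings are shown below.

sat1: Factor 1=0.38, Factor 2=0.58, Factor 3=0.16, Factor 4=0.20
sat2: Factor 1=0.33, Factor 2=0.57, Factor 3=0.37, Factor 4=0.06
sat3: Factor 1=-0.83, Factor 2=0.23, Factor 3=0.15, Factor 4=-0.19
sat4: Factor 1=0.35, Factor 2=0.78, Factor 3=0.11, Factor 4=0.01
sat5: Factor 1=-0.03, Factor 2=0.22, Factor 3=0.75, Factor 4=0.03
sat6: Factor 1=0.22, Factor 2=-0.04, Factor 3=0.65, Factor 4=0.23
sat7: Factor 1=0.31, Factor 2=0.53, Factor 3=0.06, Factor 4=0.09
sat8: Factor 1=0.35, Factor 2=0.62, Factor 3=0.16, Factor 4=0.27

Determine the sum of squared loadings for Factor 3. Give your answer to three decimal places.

1.211

SS loadings for Factor 3 = 0.16² + 0.37² + 0.15² + 0.11² + 0.75² + 0.65² + 0.06² + 0.16² = 0.0256 + 0.1369 + 0.0225 + 0.0121 + 0.5625 + 0.4225 + 0.0036 + 0.0256 = 1.2113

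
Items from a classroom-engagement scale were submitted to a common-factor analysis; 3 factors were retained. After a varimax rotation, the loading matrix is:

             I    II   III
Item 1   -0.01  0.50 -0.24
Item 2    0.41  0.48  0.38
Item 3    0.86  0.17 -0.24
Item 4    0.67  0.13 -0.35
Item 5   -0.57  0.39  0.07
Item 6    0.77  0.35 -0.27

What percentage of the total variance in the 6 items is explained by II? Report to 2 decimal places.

SS loadings for II = 0.50² + 0.48² + 0.17² + 0.13² + 0.39² + 0.35² = 0.8008
With 6 standardized items, total variance = 6. Proportion = 0.8008/6 = 0.1335 → 13.35%.

13.35%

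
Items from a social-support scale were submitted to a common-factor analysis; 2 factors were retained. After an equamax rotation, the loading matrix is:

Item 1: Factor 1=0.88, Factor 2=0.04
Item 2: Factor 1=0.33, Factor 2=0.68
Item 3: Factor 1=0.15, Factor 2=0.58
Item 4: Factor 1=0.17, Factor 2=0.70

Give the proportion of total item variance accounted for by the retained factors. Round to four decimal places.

SS loadings by factor: 0.9347, 1.2904; total = 2.2251.
Total variance with 4 standardized items is 4, so the solution explains 2.2251/4 = 0.5563.

0.5563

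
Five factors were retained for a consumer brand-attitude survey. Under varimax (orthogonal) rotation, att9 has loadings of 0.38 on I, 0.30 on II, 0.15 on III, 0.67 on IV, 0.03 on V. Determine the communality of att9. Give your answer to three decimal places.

h² = 0.38² + 0.30² + 0.15² + 0.67² + 0.03² = 0.1444 + 0.0900 + 0.0225 + 0.4489 + 0.0009 = 0.7067

0.707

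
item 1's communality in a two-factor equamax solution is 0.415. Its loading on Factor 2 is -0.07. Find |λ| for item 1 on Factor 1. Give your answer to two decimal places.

Under orthogonal rotation h² = Σλ², so λ_Factor 1² = h² − (0.0049) = 0.415 − 0.0049 = 0.4101.
|λ| = √0.4101 = 0.6404.

0.64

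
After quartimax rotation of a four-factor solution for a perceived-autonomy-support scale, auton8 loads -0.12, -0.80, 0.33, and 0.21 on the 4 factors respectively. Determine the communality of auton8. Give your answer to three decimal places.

h² = (-0.12)² + (-0.80)² + 0.33² + 0.21² = 0.0144 + 0.6400 + 0.1089 + 0.0441 = 0.8074

0.807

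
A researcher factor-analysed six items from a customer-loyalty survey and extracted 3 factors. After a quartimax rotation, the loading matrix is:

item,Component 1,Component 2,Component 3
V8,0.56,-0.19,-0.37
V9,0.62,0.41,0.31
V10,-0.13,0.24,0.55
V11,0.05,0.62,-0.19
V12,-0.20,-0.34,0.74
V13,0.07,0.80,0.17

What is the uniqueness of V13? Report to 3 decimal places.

0.326

h² = 0.07² + 0.80² + 0.17² = 0.0049 + 0.6400 + 0.0289 = 0.6738
Uniqueness u² = 1 − h² = 1 − 0.6738 = 0.3262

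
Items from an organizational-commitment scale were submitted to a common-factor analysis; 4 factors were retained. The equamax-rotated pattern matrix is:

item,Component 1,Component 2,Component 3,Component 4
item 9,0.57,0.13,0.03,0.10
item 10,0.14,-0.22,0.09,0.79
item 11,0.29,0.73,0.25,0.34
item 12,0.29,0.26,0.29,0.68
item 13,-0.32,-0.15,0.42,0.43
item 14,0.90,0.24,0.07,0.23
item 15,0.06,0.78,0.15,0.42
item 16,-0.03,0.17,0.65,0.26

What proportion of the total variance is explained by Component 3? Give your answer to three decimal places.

SS loadings for Component 3 = 0.03² + 0.09² + 0.25² + 0.29² + 0.42² + 0.07² + 0.15² + 0.65² = 0.7819
Proportion of variance = 0.7819 / 8 = 0.0977.

0.098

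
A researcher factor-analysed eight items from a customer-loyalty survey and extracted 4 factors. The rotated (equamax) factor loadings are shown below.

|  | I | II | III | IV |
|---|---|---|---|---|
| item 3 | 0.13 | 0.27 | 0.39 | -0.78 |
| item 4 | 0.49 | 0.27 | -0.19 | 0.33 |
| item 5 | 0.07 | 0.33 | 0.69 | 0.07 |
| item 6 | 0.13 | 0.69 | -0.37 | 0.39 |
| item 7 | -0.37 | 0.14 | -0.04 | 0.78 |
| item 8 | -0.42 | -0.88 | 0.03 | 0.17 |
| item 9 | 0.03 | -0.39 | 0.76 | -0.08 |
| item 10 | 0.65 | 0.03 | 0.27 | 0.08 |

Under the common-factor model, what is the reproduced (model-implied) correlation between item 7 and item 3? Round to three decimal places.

r̂ = Σ λ_i·λ_j across factors = (-0.37)(0.13) + (0.14)(0.27) + (-0.04)(0.39) + (0.78)(-0.78)
  = -0.0481 +0.0378 -0.0156 -0.6084 = -0.6343

-0.634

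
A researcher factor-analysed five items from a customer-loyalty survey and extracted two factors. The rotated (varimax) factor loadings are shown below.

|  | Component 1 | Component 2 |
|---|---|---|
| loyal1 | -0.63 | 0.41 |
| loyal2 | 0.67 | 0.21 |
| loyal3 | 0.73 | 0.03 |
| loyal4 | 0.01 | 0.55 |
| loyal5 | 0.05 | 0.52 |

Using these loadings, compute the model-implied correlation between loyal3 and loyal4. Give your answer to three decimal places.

0.024

r̂ = Σ λ_i·λ_j across factors = (0.73)(0.01) + (0.03)(0.55)
  = +0.0073 +0.0165 = 0.0238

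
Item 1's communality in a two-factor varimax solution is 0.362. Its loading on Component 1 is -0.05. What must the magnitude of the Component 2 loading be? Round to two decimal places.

0.60

Under orthogonal rotation h² = Σλ², so λ_Component 2² = h² − (0.0025) = 0.362 − 0.0025 = 0.3595.
|λ| = √0.3595 = 0.5996.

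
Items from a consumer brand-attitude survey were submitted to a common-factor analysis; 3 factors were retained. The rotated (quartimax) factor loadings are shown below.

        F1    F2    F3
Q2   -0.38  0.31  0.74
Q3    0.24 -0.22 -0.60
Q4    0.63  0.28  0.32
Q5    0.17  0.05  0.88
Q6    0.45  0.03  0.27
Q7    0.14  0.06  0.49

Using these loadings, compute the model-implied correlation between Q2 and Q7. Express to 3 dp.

r̂ = Σ λ_i·λ_j across factors = (-0.38)(0.14) + (0.31)(0.06) + (0.74)(0.49)
  = -0.0532 +0.0186 +0.3626 = 0.3280

0.328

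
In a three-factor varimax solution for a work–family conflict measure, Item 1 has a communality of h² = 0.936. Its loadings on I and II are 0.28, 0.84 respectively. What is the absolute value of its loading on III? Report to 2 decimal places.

0.39

Under orthogonal rotation h² = Σλ², so λ_III² = h² − (0.7840) = 0.936 − 0.7840 = 0.1520.
|λ| = √0.1520 = 0.3899.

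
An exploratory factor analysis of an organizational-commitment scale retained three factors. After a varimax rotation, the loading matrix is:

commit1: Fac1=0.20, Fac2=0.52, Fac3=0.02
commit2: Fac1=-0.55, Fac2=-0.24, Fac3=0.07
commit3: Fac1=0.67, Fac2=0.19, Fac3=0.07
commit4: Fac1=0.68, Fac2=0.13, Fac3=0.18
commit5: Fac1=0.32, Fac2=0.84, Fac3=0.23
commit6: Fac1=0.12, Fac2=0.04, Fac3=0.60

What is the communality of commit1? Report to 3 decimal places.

0.311

h² = 0.20² + 0.52² + 0.02² = 0.0400 + 0.2704 + 0.0004 = 0.3108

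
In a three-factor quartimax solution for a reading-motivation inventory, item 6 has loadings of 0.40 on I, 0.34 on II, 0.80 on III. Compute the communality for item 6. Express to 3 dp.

0.916

h² = 0.40² + 0.34² + 0.80² = 0.1600 + 0.1156 + 0.6400 = 0.9156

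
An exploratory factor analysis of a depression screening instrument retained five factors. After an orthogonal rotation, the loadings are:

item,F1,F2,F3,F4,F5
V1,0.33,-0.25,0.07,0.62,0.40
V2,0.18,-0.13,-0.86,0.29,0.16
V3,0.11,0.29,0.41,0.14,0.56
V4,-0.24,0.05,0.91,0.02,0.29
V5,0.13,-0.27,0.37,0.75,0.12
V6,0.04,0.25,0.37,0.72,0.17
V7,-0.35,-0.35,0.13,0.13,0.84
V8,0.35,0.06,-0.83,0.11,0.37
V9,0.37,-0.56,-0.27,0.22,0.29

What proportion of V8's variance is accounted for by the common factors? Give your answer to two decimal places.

h² = 0.35² + 0.06² + (-0.83)² + 0.11² + 0.37² = 0.1225 + 0.0036 + 0.6889 + 0.0121 + 0.1369 = 0.9640

0.96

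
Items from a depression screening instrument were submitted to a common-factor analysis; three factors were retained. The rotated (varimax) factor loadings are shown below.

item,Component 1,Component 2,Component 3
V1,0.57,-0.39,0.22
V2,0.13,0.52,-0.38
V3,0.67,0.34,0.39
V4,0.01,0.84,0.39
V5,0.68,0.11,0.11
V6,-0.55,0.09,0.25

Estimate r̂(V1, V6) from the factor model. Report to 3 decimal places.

r̂ = Σ λ_i·λ_j across factors = (0.57)(-0.55) + (-0.39)(0.09) + (0.22)(0.25)
  = -0.3135 -0.0351 +0.0550 = -0.2936

-0.294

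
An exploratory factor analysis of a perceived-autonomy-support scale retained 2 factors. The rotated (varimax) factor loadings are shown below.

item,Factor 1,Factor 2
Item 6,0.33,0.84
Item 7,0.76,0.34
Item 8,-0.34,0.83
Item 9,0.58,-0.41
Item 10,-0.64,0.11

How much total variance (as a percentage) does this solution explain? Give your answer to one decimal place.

Communalities: 0.8145, 0.6932, 0.8045, 0.5045, 0.4217; Σh² = 3.2384.
Total variance with 5 standardized items is 5, so the solution explains 3.2384/5 = 0.6477 = 64.77%.

64.8%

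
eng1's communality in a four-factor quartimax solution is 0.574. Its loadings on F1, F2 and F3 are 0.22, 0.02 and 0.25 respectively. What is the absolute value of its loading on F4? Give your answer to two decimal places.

0.68

Under orthogonal rotation h² = Σλ², so λ_F4² = h² − (0.1113) = 0.574 − 0.1113 = 0.4627.
|λ| = √0.4627 = 0.6802.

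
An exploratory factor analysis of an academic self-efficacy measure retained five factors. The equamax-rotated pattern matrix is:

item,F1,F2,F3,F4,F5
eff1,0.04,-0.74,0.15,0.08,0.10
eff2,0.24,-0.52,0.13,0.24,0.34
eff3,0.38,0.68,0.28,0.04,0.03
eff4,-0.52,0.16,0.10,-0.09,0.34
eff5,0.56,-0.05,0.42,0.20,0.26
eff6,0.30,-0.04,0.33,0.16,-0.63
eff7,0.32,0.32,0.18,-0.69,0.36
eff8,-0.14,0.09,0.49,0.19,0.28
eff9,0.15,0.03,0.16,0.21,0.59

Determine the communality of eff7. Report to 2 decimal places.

0.84

h² = 0.32² + 0.32² + 0.18² + (-0.69)² + 0.36² = 0.1024 + 0.1024 + 0.0324 + 0.4761 + 0.1296 = 0.8429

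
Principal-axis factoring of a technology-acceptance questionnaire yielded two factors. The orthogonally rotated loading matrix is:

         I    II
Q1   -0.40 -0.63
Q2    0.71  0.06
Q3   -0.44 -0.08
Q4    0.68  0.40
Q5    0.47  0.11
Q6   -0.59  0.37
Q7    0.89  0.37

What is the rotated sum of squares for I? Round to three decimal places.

SS loadings for I = (-0.40)² + 0.71² + (-0.44)² + 0.68² + 0.47² + (-0.59)² + 0.89² = 0.1600 + 0.5041 + 0.1936 + 0.4624 + 0.2209 + 0.3481 + 0.7921 = 2.6812

2.681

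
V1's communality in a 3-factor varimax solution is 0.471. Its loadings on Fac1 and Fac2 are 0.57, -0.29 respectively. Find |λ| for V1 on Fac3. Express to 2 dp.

0.25

Under orthogonal rotation h² = Σλ², so λ_Fac3² = h² − (0.4090) = 0.471 − 0.4090 = 0.0620.
|λ| = √0.0620 = 0.2490.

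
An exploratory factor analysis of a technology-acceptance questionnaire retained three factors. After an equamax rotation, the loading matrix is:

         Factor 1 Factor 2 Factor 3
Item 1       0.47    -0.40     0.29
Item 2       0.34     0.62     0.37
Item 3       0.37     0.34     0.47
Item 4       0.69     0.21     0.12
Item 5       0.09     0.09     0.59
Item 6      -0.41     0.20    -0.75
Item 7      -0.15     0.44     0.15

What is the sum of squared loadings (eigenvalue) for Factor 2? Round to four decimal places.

0.9458

SS loadings for Factor 2 = (-0.40)² + 0.62² + 0.34² + 0.21² + 0.09² + 0.20² + 0.44² = 0.1600 + 0.3844 + 0.1156 + 0.0441 + 0.0081 + 0.0400 + 0.1936 = 0.9458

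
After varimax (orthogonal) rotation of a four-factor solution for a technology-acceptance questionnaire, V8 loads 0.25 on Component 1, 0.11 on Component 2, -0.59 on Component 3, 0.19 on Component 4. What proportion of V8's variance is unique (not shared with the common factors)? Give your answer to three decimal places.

h² = 0.25² + 0.11² + (-0.59)² + 0.19² = 0.0625 + 0.0121 + 0.3481 + 0.0361 = 0.4588
Uniqueness u² = 1 − h² = 1 − 0.4588 = 0.5412

0.541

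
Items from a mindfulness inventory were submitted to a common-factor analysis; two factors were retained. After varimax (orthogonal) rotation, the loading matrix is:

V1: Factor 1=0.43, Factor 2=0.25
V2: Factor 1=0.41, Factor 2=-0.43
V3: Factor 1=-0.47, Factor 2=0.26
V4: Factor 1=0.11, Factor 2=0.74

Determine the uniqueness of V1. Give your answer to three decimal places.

0.753

h² = 0.43² + 0.25² = 0.1849 + 0.0625 = 0.2474
Uniqueness u² = 1 − h² = 1 − 0.2474 = 0.7526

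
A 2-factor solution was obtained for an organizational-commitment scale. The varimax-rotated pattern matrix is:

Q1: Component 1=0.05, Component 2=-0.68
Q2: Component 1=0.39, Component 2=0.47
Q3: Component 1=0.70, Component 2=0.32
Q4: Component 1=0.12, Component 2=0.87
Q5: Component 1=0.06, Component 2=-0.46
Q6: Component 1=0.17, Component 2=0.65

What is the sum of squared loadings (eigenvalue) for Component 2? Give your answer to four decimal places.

2.1767

SS loadings for Component 2 = (-0.68)² + 0.47² + 0.32² + 0.87² + (-0.46)² + 0.65² = 0.4624 + 0.2209 + 0.1024 + 0.7569 + 0.2116 + 0.4225 = 2.1767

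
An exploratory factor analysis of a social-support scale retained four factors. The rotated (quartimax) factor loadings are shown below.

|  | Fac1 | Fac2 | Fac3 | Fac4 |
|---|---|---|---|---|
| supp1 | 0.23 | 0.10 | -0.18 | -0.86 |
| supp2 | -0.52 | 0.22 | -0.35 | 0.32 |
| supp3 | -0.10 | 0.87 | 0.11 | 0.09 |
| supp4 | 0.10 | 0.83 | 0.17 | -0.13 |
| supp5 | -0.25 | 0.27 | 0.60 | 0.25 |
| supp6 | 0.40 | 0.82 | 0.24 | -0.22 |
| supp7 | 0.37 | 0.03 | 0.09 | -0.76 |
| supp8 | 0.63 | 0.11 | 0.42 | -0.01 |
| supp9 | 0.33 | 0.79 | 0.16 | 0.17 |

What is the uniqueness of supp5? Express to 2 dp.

0.44

h² = (-0.25)² + 0.27² + 0.60² + 0.25² = 0.0625 + 0.0729 + 0.3600 + 0.0625 = 0.5579
Uniqueness u² = 1 − h² = 1 − 0.5579 = 0.4421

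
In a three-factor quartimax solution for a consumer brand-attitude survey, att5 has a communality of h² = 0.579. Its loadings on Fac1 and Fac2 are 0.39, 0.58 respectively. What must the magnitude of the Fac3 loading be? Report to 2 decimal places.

0.30

Under orthogonal rotation h² = Σλ², so λ_Fac3² = h² − (0.4885) = 0.579 − 0.4885 = 0.0905.
|λ| = √0.0905 = 0.3008.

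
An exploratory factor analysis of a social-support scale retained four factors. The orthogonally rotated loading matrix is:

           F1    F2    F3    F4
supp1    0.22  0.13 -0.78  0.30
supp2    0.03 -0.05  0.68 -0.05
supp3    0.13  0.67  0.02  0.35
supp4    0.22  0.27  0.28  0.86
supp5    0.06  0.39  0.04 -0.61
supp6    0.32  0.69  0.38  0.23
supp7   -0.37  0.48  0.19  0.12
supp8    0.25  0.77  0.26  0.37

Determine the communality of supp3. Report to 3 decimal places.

0.589

h² = 0.13² + 0.67² + 0.02² + 0.35² = 0.0169 + 0.4489 + 0.0004 + 0.1225 = 0.5887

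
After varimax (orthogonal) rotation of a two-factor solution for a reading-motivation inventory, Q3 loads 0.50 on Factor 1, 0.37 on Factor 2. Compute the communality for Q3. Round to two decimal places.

h² = 0.50² + 0.37² = 0.2500 + 0.1369 = 0.3869

0.39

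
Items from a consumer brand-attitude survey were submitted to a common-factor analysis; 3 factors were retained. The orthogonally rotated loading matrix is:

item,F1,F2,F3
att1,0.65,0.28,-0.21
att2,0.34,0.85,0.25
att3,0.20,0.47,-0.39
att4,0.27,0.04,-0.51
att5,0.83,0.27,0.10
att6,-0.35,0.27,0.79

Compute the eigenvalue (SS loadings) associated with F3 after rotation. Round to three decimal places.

1.153

SS loadings for F3 = (-0.21)² + 0.25² + (-0.39)² + (-0.51)² + 0.10² + 0.79² = 0.0441 + 0.0625 + 0.1521 + 0.2601 + 0.0100 + 0.6241 = 1.1529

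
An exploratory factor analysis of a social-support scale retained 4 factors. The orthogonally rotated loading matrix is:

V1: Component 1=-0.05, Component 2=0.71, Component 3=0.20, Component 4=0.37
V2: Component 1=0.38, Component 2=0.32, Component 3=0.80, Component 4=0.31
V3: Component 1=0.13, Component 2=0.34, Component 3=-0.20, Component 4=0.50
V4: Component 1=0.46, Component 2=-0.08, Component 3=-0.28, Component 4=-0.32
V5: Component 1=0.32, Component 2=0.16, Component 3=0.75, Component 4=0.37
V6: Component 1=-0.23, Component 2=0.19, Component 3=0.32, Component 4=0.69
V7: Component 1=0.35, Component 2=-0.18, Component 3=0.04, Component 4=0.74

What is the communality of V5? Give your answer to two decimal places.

h² = 0.32² + 0.16² + 0.75² + 0.37² = 0.1024 + 0.0256 + 0.5625 + 0.1369 = 0.8274

0.83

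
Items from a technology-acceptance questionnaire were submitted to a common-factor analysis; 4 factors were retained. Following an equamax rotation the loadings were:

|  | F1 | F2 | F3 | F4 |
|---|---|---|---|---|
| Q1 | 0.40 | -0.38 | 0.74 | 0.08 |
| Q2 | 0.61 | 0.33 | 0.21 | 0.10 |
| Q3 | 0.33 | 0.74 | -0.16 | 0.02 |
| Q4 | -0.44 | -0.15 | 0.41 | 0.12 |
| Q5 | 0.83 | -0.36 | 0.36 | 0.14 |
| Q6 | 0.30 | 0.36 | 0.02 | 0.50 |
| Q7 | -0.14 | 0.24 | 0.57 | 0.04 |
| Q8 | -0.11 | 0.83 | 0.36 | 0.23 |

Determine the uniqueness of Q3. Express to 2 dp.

h² = 0.33² + 0.74² + (-0.16)² + 0.02² = 0.1089 + 0.5476 + 0.0256 + 0.0004 = 0.6825
Uniqueness u² = 1 − h² = 1 − 0.6825 = 0.3175

0.32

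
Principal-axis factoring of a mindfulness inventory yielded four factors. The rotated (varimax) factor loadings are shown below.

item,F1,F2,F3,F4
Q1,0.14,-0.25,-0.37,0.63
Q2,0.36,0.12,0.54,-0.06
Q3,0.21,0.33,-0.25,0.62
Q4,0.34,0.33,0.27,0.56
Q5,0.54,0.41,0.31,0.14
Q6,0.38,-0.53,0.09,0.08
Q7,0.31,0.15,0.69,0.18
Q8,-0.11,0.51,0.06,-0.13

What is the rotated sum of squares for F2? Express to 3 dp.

SS loadings for F2 = (-0.25)² + 0.12² + 0.33² + 0.33² + 0.41² + (-0.53)² + 0.15² + 0.51² = 0.0625 + 0.0144 + 0.1089 + 0.1089 + 0.1681 + 0.2809 + 0.0225 + 0.2601 = 1.0263

1.026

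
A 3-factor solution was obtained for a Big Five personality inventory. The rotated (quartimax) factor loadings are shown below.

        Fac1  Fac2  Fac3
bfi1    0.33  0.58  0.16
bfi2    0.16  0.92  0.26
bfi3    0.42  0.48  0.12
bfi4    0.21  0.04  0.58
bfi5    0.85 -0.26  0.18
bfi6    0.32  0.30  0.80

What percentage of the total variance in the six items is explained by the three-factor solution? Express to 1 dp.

Communalities: 0.4709, 0.9396, 0.4212, 0.3821, 0.8225, 0.8324; Σh² = 3.8687.
Total variance with 6 standardized items is 6, so the solution explains 3.8687/6 = 0.6448 = 64.48%.

64.5%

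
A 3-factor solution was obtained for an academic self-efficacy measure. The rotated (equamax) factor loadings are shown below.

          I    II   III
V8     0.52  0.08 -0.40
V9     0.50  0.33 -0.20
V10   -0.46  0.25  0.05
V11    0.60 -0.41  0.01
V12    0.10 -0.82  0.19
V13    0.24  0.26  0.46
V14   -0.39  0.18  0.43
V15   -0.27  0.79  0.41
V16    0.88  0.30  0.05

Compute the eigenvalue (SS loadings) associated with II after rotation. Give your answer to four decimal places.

1.8324

SS loadings for II = 0.08² + 0.33² + 0.25² + (-0.41)² + (-0.82)² + 0.26² + 0.18² + 0.79² + 0.30² = 0.0064 + 0.1089 + 0.0625 + 0.1681 + 0.6724 + 0.0676 + 0.0324 + 0.6241 + 0.0900 = 1.8324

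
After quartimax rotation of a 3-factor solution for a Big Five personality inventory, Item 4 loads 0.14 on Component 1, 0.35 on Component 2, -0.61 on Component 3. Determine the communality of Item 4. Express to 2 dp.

h² = 0.14² + 0.35² + (-0.61)² = 0.0196 + 0.1225 + 0.3721 = 0.5142

0.51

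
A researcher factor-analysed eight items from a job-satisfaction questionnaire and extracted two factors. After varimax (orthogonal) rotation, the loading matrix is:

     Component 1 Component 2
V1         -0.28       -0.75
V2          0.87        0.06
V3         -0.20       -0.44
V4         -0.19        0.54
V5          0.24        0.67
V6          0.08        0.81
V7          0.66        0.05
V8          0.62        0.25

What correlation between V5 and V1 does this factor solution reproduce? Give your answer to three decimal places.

-0.570

r̂ = Σ λ_i·λ_j across factors = (0.24)(-0.28) + (0.67)(-0.75)
  = -0.0672 -0.5025 = -0.5697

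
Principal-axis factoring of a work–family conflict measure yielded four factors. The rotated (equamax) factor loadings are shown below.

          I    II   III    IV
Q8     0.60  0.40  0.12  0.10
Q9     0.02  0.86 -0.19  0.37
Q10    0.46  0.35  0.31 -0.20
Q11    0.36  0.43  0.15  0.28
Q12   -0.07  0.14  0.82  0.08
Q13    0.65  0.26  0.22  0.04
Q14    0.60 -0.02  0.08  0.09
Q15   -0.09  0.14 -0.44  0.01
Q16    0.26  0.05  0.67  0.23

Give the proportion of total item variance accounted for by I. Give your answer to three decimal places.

0.174

SS loadings for I = 0.60² + 0.02² + 0.46² + 0.36² + (-0.07)² + 0.65² + 0.60² + (-0.09)² + 0.26² = 1.5647
Proportion of variance = 1.5647 / 9 = 0.1739.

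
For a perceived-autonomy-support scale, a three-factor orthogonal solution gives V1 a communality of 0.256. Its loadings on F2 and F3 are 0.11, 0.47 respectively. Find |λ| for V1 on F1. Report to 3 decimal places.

0.152

Under orthogonal rotation h² = Σλ², so λ_F1² = h² − (0.2330) = 0.256 − 0.2330 = 0.0230.
|λ| = √0.0230 = 0.1517.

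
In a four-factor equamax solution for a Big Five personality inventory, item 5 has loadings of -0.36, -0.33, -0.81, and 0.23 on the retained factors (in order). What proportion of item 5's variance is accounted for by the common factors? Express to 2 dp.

h² = (-0.36)² + (-0.33)² + (-0.81)² + 0.23² = 0.1296 + 0.1089 + 0.6561 + 0.0529 = 0.9475

0.95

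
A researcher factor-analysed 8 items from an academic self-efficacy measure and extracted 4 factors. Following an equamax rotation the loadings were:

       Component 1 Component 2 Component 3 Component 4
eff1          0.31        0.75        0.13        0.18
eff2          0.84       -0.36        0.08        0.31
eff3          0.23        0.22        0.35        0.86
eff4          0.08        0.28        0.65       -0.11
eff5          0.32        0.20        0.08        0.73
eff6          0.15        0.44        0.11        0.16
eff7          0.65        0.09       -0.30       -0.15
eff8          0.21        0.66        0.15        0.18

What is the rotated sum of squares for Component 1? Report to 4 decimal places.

SS loadings for Component 1 = 0.31² + 0.84² + 0.23² + 0.08² + 0.32² + 0.15² + 0.65² + 0.21² = 0.0961 + 0.7056 + 0.0529 + 0.0064 + 0.1024 + 0.0225 + 0.4225 + 0.0441 = 1.4525

1.4525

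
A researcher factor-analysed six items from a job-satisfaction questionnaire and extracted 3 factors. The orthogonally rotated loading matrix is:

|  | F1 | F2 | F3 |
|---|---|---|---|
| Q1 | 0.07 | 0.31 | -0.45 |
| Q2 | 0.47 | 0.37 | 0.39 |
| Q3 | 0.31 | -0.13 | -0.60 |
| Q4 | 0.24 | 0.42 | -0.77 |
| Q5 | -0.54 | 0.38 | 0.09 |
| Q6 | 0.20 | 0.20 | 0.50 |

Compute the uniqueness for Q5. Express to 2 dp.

h² = (-0.54)² + 0.38² + 0.09² = 0.2916 + 0.1444 + 0.0081 = 0.4441
Uniqueness u² = 1 − h² = 1 − 0.4441 = 0.5559

0.56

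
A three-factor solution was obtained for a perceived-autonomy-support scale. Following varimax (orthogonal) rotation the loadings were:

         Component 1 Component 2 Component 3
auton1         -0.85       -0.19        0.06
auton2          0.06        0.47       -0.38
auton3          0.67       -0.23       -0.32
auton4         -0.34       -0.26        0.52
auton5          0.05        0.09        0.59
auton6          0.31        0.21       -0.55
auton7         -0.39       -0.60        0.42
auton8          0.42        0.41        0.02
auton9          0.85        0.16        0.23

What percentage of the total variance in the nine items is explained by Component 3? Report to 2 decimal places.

SS loadings for Component 3 = 0.06² + (-0.38)² + (-0.32)² + 0.52² + 0.59² + (-0.55)² + 0.42² + 0.02² + 0.23² = 1.4011
With 9 standardized items, total variance = 9. Proportion = 1.4011/9 = 0.1557 → 15.57%.

15.57%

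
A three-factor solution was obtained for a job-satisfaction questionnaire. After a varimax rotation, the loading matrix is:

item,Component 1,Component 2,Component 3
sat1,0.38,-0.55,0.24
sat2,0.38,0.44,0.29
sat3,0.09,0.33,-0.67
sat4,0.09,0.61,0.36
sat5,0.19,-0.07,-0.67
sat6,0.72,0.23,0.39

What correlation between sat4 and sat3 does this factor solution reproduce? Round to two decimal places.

-0.03

r̂ = Σ λ_i·λ_j across factors = (0.09)(0.09) + (0.61)(0.33) + (0.36)(-0.67)
  = +0.0081 +0.2013 -0.2412 = -0.0318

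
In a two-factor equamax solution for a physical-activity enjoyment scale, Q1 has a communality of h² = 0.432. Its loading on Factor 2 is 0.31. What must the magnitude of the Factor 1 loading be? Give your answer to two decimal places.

Under orthogonal rotation h² = Σλ², so λ_Factor 1² = h² − (0.0961) = 0.432 − 0.0961 = 0.3359.
|λ| = √0.3359 = 0.5796.

0.58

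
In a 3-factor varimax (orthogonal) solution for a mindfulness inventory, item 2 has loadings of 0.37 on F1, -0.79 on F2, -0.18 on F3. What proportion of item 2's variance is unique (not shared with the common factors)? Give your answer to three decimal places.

0.207

h² = 0.37² + (-0.79)² + (-0.18)² = 0.1369 + 0.6241 + 0.0324 = 0.7934
Uniqueness u² = 1 − h² = 1 − 0.7934 = 0.2066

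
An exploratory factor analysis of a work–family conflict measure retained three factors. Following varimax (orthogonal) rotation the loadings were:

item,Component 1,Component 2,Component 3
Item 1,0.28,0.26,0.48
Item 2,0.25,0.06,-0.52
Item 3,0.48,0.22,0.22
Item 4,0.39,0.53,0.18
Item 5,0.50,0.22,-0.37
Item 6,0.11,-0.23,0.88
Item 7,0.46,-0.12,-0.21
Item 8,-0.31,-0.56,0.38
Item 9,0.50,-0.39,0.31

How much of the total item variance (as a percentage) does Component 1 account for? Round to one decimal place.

SS loadings for Component 1 = 0.28² + 0.25² + 0.48² + 0.39² + 0.50² + 0.11² + 0.46² + (-0.31)² + 0.50² = 1.3432
With 9 standardized items, total variance = 9. Proportion = 1.3432/9 = 0.1492 → 14.92%.

14.9%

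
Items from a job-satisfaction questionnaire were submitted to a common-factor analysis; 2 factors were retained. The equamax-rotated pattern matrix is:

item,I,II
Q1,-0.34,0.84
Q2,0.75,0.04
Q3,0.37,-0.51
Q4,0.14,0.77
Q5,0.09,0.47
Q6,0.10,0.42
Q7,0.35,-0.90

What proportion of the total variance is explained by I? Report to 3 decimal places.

0.139

SS loadings for I = (-0.34)² + 0.75² + 0.37² + 0.14² + 0.09² + 0.10² + 0.35² = 0.9752
Proportion of variance = 0.9752 / 7 = 0.1393.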